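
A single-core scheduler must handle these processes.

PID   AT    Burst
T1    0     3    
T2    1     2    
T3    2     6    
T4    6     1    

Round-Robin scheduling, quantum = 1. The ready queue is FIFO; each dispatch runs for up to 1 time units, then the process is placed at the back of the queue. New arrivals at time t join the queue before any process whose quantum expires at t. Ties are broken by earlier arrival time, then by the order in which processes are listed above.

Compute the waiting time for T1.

3

Timeline: | T1 0-1 | T2 1-2 | T1 2-3 | T3 3-4 | T2 4-5 | T1 5-6 | T3 6-7 | T4 7-8 | T3 8-12 |
Completion: T1=6  T2=5  T3=12  T4=8
Turnaround (C−A): T1=6  T2=4  T3=10  T4=2
Waiting(T1) = turnaround − burst = 6 − 3 = 3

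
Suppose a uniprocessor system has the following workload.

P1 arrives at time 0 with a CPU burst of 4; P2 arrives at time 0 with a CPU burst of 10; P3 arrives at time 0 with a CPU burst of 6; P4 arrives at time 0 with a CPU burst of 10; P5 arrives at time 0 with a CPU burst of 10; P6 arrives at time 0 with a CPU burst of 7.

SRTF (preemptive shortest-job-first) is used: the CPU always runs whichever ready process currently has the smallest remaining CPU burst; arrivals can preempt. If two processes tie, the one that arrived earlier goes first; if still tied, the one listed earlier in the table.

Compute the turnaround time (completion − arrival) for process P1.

Gantt: | P1 0-4 | P3 4-10 | P6 10-17 | P2 17-27 | P4 27-37 | P5 37-47 |
Completion: P1=4  P2=27  P3=10  P4=37  P5=47  P6=17
Turnaround (C−A): P1=4  P2=27  P3=10  P4=37  P5=47  P6=17
Turnaround(P1) = completion − arrival = 4 − 0 = 4

4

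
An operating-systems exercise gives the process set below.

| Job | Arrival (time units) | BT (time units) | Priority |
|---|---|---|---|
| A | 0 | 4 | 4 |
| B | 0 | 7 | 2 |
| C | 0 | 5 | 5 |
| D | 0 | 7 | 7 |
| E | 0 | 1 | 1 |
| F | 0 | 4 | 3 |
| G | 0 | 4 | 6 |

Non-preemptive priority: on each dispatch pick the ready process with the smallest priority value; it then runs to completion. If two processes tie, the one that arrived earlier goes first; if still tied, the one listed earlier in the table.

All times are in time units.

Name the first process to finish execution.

Gantt: | E 0-1 | B 1-8 | F 8-12 | A 12-16 | C 16-21 | G 21-25 | D 25-32 |
Completion: A=16  B=8  C=21  D=32  E=1  F=12  G=25
Turnaround (C−A): A=16  B=8  C=21  D=32  E=1  F=12  G=25
Finish order: E → B → F → A → C → G → D

E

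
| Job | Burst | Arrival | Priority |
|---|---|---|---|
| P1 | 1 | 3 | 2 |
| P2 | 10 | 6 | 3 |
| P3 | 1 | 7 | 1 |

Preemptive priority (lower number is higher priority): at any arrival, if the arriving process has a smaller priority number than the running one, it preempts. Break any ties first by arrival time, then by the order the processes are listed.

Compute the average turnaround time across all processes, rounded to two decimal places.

Schedule: | idle 0-3 | P1 3-4 | idle 4-6 | P2 6-7 | P3 7-8 | P2 8-17 |
Completion: P1=4  P2=17  P3=8
Turnaround (C−A): P1=1  P2=11  P3=1
Turnaround times: P1=1, P2=11, P3=1
Average turnaround = (1+11+1) / 3 = 13/3 = 4.33

4.33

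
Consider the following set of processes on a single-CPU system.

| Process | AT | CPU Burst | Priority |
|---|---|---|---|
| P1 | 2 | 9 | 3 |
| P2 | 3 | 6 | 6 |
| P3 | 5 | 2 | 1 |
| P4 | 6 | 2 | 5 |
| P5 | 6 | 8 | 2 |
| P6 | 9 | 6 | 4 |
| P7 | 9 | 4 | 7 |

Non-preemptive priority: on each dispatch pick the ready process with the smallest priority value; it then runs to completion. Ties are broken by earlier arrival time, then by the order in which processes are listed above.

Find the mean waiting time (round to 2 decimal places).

14.00

Gantt: | idle 0-2 | P1 2-11 | P3 11-13 | P5 13-21 | P6 21-27 | P4 27-29 | P2 29-35 | P7 35-39 |
Completion: P1=11  P2=35  P3=13  P4=29  P5=21  P6=27  P7=39
Waiting times: P1=0, P2=26, P3=6, P4=21, P5=7, P6=12, P7=26
Average waiting = (0+26+6+21+7+12+26) / 7 = 98/7 = 14.00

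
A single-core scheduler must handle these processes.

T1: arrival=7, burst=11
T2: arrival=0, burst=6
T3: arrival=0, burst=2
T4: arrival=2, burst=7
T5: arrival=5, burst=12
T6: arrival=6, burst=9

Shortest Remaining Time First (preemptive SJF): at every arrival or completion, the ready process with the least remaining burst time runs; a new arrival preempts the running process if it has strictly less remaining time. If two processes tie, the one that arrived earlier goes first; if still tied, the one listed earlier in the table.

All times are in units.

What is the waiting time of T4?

6

Gantt: | T3 0-2 | T2 2-8 | T4 8-15 | T6 15-24 | T1 24-35 | T5 35-47 |
Completion: T1=35  T2=8  T3=2  T4=15  T5=47  T6=24
Waiting(T4) = turnaround − burst = 13 − 7 = 6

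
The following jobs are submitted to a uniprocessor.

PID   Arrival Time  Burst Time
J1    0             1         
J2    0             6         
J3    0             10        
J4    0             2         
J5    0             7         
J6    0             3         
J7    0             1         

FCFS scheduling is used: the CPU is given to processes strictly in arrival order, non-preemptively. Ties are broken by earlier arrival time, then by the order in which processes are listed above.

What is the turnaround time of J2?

7

Gantt: | J1 0-1 | J2 1-7 | J3 7-17 | J4 17-19 | J5 19-26 | J6 26-29 | J7 29-30 |
Completion: J1=1  J2=7  J3=17  J4=19  J5=26  J6=29  J7=30
Turnaround(J2) = completion − arrival = 7 − 0 = 7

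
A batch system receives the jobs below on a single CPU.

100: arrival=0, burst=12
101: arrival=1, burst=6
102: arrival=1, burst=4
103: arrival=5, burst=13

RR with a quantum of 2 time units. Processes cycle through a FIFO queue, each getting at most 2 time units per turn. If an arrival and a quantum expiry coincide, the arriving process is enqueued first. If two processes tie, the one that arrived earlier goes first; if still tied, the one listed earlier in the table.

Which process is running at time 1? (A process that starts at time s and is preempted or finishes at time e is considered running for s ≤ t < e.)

100

Schedule: | 100 0-2 | 101 2-4 | 102 4-6 | 100 6-8 | 101 8-10 | 103 10-12 | 102 12-14 | 100 14-16 | 101 16-18 | 103 18-20 | 100 20-22 | 103 22-24 | 100 24-26 | 103 26-28 | 100 28-30 | 103 30-35 |
Completion: 100=30  101=18  102=14  103=35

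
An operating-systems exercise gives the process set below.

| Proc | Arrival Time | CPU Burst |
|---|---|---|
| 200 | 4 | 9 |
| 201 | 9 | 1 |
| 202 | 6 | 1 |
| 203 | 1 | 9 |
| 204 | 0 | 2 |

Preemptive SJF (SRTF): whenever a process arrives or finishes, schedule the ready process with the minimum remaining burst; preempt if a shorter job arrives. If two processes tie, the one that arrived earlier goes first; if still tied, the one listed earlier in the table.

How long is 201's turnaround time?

Schedule: | 204 0-2 | 203 2-6 | 202 6-7 | 203 7-9 | 201 9-10 | 203 10-13 | 200 13-22 |
Completion: 200=22  201=10  202=7  203=13  204=2
Turnaround(201) = completion − arrival = 10 − 9 = 1

1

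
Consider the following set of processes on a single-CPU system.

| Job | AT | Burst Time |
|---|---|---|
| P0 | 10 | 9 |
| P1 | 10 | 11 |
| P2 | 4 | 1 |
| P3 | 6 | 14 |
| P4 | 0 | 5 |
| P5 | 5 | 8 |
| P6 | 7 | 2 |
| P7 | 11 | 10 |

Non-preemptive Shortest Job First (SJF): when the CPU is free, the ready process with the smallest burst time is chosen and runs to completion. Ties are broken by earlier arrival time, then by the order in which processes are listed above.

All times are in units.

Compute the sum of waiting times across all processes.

94

Timeline: | P4 0-5 | P2 5-6 | P5 6-14 | P6 14-16 | P0 16-25 | P7 25-35 | P1 35-46 | P3 46-60 |
Completion: P0=25  P1=46  P2=6  P3=60  P4=5  P5=14  P6=16  P7=35
Turnaround (C−A): P0=15  P1=36  P2=2  P3=54  P4=5  P5=9  P6=9  P7=24
Waiting = turnaround − burst: P0=6, P1=25, P2=1, P3=40, P4=0, P5=1, P6=7, P7=14
Total waiting = 6 + 25 + 1 + 40 + 0 + 1 + 7 + 14 = 94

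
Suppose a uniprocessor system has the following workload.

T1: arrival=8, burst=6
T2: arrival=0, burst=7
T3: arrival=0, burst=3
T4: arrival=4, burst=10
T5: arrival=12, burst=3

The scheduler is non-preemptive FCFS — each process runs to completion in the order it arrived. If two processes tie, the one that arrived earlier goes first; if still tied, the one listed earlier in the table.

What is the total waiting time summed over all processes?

39

Gantt: | T2 0-7 | T3 7-10 | T4 10-20 | T1 20-26 | T5 26-29 |
Completion: T1=26  T2=7  T3=10  T4=20  T5=29
Waiting = turnaround − burst: T1=12, T2=0, T3=7, T4=6, T5=14
Total waiting = 12 + 0 + 7 + 6 + 14 = 39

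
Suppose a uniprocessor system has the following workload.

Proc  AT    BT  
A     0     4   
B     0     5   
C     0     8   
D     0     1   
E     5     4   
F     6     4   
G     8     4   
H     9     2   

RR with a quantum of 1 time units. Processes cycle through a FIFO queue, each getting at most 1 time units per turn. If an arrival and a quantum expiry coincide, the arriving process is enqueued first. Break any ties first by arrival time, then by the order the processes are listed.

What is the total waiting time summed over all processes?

Timeline: | A 0-1 | B 1-2 | C 2-3 | D 3-4 | A 4-5 | B 5-6 | C 6-7 | E 7-8 | A 8-9 | F 9-10 | B 10-11 | C 11-12 | G 12-13 | E 13-14 | H 14-15 | A 15-16 | F 16-17 | B 17-18 | C 18-19 | G 19-20 | E 20-21 | H 21-22 | F 22-23 | B 23-24 | C 24-25 | G 25-26 | E 26-27 | F 27-28 | C 28-29 | G 29-30 | C 30-32 |
Completion: A=16  B=24  C=32  D=4  E=27  F=28  G=30  H=22
Waiting = turnaround − burst: A=12, B=19, C=24, D=3, E=18, F=18, G=18, H=11
Total waiting = 12 + 19 + 24 + 3 + 18 + 18 + 18 + 11 = 123

123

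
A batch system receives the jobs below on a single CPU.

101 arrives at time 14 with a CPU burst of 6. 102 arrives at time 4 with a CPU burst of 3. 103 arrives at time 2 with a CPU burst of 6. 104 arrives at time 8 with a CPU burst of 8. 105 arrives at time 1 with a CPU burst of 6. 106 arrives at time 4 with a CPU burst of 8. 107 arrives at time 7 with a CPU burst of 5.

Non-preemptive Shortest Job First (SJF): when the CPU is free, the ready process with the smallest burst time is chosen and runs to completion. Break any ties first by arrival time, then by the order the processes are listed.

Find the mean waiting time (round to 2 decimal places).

Gantt: | idle 0-1 | 105 1-7 | 102 7-10 | 107 10-15 | 103 15-21 | 101 21-27 | 106 27-35 | 104 35-43 |
Completion: 101=27  102=10  103=21  104=43  105=7  106=35  107=15
Waiting times: 101=7, 102=3, 103=13, 104=27, 105=0, 106=23, 107=3
Average waiting = (7+3+13+27+0+23+3) / 7 = 76/7 = 10.86

10.86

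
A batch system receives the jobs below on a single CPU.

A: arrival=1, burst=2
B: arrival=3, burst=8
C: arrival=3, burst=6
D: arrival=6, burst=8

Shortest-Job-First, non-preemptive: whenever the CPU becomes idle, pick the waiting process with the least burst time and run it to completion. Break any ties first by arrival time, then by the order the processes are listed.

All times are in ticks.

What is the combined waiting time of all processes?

17

Timeline: | idle 0-1 | A 1-3 | C 3-9 | B 9-17 | D 17-25 |
Completion: A=3  B=17  C=9  D=25
Waiting = turnaround − burst: A=0, B=6, C=0, D=11
Total waiting = 0 + 6 + 0 + 11 = 17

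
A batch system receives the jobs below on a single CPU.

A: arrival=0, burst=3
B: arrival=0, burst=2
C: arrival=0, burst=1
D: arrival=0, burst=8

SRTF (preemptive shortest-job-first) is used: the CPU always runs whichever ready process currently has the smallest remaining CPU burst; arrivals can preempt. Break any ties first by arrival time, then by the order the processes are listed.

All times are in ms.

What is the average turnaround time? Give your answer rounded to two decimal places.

6.00

Schedule: | C 0-1 | B 1-3 | A 3-6 | D 6-14 |
Completion: A=6  B=3  C=1  D=14
Turnaround times: A=6, B=3, C=1, D=14
Average turnaround = (6+3+1+14) / 4 = 24/4 = 6.00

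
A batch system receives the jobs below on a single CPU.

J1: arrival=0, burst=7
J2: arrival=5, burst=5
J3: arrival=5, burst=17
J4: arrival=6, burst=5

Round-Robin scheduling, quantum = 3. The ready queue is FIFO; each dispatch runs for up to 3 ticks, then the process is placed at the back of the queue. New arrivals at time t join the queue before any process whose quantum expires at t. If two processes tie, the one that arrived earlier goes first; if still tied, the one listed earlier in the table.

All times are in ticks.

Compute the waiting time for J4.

Schedule: | J1 0-6 | J2 6-9 | J3 9-12 | J4 12-15 | J1 15-16 | J2 16-18 | J3 18-21 | J4 21-23 | J3 23-34 |
Completion: J1=16  J2=18  J3=34  J4=23
Turnaround (C−A): J1=16  J2=13  J3=29  J4=17
Waiting(J4) = turnaround − burst = 17 − 5 = 12

12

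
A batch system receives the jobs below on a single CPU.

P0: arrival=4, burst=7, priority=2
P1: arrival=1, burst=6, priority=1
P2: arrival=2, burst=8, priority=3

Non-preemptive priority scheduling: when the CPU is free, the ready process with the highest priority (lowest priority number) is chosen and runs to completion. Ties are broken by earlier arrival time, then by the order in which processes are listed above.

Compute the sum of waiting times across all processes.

Gantt: | idle 0-1 | P1 1-7 | P0 7-14 | P2 14-22 |
Completion: P0=14  P1=7  P2=22
Turnaround (C−A): P0=10  P1=6  P2=20
Waiting = turnaround − burst: P0=3, P1=0, P2=12
Total waiting = 3 + 0 + 12 = 15

15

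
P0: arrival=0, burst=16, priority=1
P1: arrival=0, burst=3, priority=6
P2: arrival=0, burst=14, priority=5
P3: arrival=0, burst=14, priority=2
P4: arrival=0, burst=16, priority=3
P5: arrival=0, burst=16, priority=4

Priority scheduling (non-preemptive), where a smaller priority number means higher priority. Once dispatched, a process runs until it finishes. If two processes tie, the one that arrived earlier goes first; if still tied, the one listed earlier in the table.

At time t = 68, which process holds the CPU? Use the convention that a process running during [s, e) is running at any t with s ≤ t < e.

Schedule: | P0 0-16 | P3 16-30 | P4 30-46 | P5 46-62 | P2 62-76 | P1 76-79 |
Completion: P0=16  P1=79  P2=76  P3=30  P4=46  P5=62
Turnaround (C−A): P0=16  P1=79  P2=76  P3=30  P4=46  P5=62

P2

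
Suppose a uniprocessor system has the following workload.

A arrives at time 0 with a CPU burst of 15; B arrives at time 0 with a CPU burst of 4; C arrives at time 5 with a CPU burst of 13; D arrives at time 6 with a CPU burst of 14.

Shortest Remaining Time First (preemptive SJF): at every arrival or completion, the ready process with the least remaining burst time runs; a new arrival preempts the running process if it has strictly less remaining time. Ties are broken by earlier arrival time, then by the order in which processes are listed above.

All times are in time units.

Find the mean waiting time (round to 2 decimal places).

Timeline: | B 0-4 | A 4-5 | C 5-18 | A 18-32 | D 32-46 |
Completion: A=32  B=4  C=18  D=46
Waiting times: A=17, B=0, C=0, D=26
Average waiting = (17+0+0+26) / 4 = 43/4 = 10.75

10.75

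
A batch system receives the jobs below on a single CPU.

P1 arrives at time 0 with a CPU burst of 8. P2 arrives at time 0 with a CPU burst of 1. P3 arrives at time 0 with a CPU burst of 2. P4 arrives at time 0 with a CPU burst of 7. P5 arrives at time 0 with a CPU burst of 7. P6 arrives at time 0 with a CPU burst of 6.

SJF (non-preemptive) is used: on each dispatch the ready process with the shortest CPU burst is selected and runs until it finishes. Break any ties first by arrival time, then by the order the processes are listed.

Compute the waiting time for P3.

Timeline: | P2 0-1 | P3 1-3 | P6 3-9 | P4 9-16 | P5 16-23 | P1 23-31 |
Completion: P1=31  P2=1  P3=3  P4=16  P5=23  P6=9
Turnaround (C−A): P1=31  P2=1  P3=3  P4=16  P5=23  P6=9
Waiting(P3) = turnaround − burst = 3 − 2 = 1

1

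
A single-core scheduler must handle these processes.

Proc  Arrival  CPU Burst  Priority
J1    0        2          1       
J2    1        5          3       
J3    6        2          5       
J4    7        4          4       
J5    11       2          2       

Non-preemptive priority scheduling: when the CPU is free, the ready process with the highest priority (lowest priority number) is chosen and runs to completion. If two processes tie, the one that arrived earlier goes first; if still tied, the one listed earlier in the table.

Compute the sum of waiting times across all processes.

8

Schedule: | J1 0-2 | J2 2-7 | J4 7-11 | J5 11-13 | J3 13-15 |
Completion: J1=2  J2=7  J3=15  J4=11  J5=13
Turnaround (C−A): J1=2  J2=6  J3=9  J4=4  J5=2
Waiting = turnaround − burst: J1=0, J2=1, J3=7, J4=0, J5=0
Total waiting = 0 + 1 + 7 + 0 + 0 = 8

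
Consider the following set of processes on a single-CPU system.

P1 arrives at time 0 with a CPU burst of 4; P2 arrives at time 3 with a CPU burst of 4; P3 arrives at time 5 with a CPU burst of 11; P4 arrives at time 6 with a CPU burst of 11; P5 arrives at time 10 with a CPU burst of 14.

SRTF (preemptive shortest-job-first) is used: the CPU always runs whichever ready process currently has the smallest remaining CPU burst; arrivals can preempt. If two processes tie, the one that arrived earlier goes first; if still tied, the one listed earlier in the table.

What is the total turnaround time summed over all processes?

81

Schedule: | P1 0-4 | P2 4-8 | P3 8-19 | P4 19-30 | P5 30-44 |
Completion: P1=4  P2=8  P3=19  P4=30  P5=44
Turnaround (C−A): P1=4  P2=5  P3=14  P4=24  P5=34
Turnaround = completion − arrival: P1=4, P2=5, P3=14, P4=24, P5=34
Total turnaround = 4 + 5 + 14 + 24 + 34 = 81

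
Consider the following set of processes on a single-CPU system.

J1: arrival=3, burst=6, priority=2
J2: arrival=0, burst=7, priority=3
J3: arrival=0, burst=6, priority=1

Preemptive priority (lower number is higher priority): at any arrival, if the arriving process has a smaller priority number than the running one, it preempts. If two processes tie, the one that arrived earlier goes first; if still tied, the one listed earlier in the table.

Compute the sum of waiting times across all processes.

15

Timeline: | J3 0-6 | J1 6-12 | J2 12-19 |
Completion: J1=12  J2=19  J3=6
Turnaround (C−A): J1=9  J2=19  J3=6
Waiting = turnaround − burst: J1=3, J2=12, J3=0
Total waiting = 3 + 12 + 0 = 15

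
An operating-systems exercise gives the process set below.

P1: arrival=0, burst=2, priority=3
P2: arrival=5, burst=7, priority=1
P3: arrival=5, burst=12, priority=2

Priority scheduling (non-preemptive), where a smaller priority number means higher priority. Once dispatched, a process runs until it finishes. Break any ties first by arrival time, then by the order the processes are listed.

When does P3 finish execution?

Timeline: | P1 0-2 | idle 2-5 | P2 5-12 | P3 12-24 |
Completion: P1=2  P2=12  P3=24
Turnaround (C−A): P1=2  P2=7  P3=19

24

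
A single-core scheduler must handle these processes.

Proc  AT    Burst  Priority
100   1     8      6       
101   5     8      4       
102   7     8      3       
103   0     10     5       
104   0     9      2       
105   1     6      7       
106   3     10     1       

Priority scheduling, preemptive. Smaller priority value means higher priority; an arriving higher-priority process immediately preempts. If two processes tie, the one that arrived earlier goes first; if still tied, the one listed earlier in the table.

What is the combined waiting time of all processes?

Gantt: | 104 0-3 | 106 3-13 | 104 13-19 | 102 19-27 | 101 27-35 | 103 35-45 | 100 45-53 | 105 53-59 |
Completion: 100=53  101=35  102=27  103=45  104=19  105=59  106=13
Turnaround (C−A): 100=52  101=30  102=20  103=45  104=19  105=58  106=10
Waiting = turnaround − burst: 100=44, 101=22, 102=12, 103=35, 104=10, 105=52, 106=0
Total waiting = 44 + 22 + 12 + 35 + 10 + 52 + 0 = 175

175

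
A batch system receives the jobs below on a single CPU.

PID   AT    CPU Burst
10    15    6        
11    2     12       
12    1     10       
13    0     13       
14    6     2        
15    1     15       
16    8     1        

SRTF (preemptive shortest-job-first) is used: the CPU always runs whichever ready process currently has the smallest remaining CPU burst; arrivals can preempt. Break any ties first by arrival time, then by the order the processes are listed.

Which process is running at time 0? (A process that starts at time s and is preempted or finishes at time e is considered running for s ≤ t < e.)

13

Timeline: | 13 0-1 | 12 1-6 | 14 6-8 | 16 8-9 | 12 9-14 | 13 14-15 | 10 15-21 | 13 21-32 | 11 32-44 | 15 44-59 |
Completion: 10=21  11=44  12=14  13=32  14=8  15=59  16=9
Turnaround (C−A): 10=6  11=42  12=13  13=32  14=2  15=58  16=1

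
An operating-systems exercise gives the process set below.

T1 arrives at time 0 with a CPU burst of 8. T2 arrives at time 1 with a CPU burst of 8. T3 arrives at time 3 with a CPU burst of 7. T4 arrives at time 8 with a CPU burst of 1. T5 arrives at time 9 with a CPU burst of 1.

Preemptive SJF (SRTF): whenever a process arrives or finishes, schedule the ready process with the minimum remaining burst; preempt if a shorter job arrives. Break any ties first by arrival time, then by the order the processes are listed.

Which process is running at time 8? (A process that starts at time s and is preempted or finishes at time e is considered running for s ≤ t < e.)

T4

Schedule: | T1 0-8 | T4 8-9 | T5 9-10 | T3 10-17 | T2 17-25 |
Completion: T1=8  T2=25  T3=17  T4=9  T5=10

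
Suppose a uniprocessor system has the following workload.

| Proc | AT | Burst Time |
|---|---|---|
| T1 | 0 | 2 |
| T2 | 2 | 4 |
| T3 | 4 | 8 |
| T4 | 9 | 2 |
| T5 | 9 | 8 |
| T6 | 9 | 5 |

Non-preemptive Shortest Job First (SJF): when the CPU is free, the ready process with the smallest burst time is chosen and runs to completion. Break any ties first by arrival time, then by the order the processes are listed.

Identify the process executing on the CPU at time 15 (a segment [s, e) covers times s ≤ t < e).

Gantt: | T1 0-2 | T2 2-6 | T3 6-14 | T4 14-16 | T6 16-21 | T5 21-29 |
Completion: T1=2  T2=6  T3=14  T4=16  T5=29  T6=21
Turnaround (C−A): T1=2  T2=4  T3=10  T4=7  T5=20  T6=12

T4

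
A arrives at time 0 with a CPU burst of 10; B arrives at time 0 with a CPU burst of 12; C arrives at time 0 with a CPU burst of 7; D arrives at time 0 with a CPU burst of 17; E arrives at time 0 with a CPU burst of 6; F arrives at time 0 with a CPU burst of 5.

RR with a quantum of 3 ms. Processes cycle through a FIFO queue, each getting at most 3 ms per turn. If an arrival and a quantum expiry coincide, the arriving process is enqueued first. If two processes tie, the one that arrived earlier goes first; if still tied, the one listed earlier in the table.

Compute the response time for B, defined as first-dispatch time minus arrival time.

Schedule: | A 0-3 | B 3-6 | C 6-9 | D 9-12 | E 12-15 | F 15-18 | A 18-21 | B 21-24 | C 24-27 | D 27-30 | E 30-33 | F 33-35 | A 35-38 | B 38-41 | C 41-42 | D 42-45 | A 45-46 | B 46-49 | D 49-57 |
Completion: A=46  B=49  C=42  D=57  E=33  F=35
Turnaround (C−A): A=46  B=49  C=42  D=57  E=33  F=35
Response(B) = first start − arrival = 3 − 0 = 3

3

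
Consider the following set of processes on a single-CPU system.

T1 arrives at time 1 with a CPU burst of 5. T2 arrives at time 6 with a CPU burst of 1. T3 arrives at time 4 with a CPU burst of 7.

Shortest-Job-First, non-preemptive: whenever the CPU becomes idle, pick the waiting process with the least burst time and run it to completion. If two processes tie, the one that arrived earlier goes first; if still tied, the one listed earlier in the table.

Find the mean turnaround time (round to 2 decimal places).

Schedule: | idle 0-1 | T1 1-6 | T2 6-7 | T3 7-14 |
Completion: T1=6  T2=7  T3=14
Turnaround (C−A): T1=5  T2=1  T3=10
Turnaround times: T1=5, T2=1, T3=10
Average turnaround = (5+1+10) / 3 = 16/3 = 5.33

5.33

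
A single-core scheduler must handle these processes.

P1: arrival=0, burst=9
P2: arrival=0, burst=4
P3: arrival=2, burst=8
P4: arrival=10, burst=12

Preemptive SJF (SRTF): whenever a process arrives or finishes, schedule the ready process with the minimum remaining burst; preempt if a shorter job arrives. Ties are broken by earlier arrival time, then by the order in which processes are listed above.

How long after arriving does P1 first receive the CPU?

12

Schedule: | P2 0-4 | P3 4-12 | P1 12-21 | P4 21-33 |
Completion: P1=21  P2=4  P3=12  P4=33
Turnaround (C−A): P1=21  P2=4  P3=10  P4=23
Response(P1) = first start − arrival = 12 − 0 = 12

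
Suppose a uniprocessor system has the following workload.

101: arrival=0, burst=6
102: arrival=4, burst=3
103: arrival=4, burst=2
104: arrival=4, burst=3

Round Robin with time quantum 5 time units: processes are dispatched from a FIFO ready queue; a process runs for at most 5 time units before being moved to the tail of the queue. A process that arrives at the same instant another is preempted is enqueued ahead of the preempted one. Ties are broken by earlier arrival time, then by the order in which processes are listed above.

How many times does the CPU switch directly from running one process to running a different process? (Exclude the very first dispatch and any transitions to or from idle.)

4

Timeline: | 101 0-5 | 102 5-8 | 103 8-10 | 104 10-13 | 101 13-14 |
Completion: 101=14  102=8  103=10  104=13
Turnaround (C−A): 101=14  102=4  103=6  104=9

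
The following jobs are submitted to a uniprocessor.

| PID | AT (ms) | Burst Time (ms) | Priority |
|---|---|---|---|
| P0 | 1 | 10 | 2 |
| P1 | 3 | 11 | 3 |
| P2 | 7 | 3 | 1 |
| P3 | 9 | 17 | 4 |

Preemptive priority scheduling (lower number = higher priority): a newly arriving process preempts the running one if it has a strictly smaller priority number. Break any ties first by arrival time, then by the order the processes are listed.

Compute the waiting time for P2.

0

Schedule: | idle 0-1 | P0 1-7 | P2 7-10 | P0 10-14 | P1 14-25 | P3 25-42 |
Completion: P0=14  P1=25  P2=10  P3=42
Waiting(P2) = turnaround − burst = 3 − 3 = 0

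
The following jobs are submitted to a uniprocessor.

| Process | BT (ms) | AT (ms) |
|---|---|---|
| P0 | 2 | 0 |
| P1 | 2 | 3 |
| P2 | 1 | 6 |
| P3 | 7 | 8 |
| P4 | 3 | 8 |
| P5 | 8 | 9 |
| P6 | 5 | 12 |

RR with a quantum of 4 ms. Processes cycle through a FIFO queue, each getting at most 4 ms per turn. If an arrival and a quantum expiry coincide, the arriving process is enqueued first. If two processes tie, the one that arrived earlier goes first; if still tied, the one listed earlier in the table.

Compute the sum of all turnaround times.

Timeline: | P0 0-2 | idle 2-3 | P1 3-5 | idle 5-6 | P2 6-7 | idle 7-8 | P3 8-12 | P4 12-15 | P5 15-19 | P6 19-23 | P3 23-26 | P5 26-30 | P6 30-31 |
Completion: P0=2  P1=5  P2=7  P3=26  P4=15  P5=30  P6=31
Turnaround (C−A): P0=2  P1=2  P2=1  P3=18  P4=7  P5=21  P6=19
Turnaround = completion − arrival: P0=2, P1=2, P2=1, P3=18, P4=7, P5=21, P6=19
Total turnaround = 2 + 2 + 1 + 18 + 7 + 21 + 19 = 70

70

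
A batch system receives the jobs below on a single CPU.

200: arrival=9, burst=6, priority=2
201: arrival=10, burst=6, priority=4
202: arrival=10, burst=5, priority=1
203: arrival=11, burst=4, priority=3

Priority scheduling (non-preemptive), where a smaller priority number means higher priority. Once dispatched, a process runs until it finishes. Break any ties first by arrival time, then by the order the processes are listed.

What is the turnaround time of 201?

20

Schedule: | idle 0-9 | 200 9-15 | 202 15-20 | 203 20-24 | 201 24-30 |
Completion: 200=15  201=30  202=20  203=24
Turnaround (C−A): 200=6  201=20  202=10  203=13
Turnaround(201) = completion − arrival = 30 − 10 = 20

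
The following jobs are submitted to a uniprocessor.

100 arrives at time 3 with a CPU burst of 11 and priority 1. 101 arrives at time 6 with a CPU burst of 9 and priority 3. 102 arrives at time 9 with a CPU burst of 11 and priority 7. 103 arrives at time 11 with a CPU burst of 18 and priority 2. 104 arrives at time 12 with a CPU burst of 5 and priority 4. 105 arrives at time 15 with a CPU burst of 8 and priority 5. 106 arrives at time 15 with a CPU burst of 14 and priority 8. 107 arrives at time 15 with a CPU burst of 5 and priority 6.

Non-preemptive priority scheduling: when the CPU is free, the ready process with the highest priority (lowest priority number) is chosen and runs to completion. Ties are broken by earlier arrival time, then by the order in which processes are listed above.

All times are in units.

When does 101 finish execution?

Schedule: | idle 0-3 | 100 3-14 | 103 14-32 | 101 32-41 | 104 41-46 | 105 46-54 | 107 54-59 | 102 59-70 | 106 70-84 |
Completion: 100=14  101=41  102=70  103=32  104=46  105=54  106=84  107=59

41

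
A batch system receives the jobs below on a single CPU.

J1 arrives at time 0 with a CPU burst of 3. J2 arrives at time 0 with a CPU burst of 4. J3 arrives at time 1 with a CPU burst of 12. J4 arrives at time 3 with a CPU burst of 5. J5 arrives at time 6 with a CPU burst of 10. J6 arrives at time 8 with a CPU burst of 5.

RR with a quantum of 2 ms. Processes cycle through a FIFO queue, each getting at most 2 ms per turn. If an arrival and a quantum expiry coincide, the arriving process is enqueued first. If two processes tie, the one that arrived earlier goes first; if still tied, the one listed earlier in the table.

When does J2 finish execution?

Gantt: | J1 0-2 | J2 2-4 | J3 4-6 | J1 6-7 | J4 7-9 | J2 9-11 | J5 11-13 | J3 13-15 | J6 15-17 | J4 17-19 | J5 19-21 | J3 21-23 | J6 23-25 | J4 25-26 | J5 26-28 | J3 28-30 | J6 30-31 | J5 31-33 | J3 33-35 | J5 35-37 | J3 37-39 |
Completion: J1=7  J2=11  J3=39  J4=26  J5=37  J6=31
Turnaround (C−A): J1=7  J2=11  J3=38  J4=23  J5=31  J6=23

11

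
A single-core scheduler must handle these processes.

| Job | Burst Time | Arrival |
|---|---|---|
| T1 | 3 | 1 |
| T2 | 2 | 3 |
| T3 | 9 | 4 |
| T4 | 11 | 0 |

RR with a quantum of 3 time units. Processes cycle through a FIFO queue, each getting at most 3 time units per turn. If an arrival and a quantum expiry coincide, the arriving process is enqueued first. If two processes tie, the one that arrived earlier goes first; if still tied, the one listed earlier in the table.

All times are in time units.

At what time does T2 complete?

Timeline: | T4 0-3 | T1 3-6 | T2 6-8 | T4 8-11 | T3 11-14 | T4 14-17 | T3 17-20 | T4 20-22 | T3 22-25 |
Completion: T1=6  T2=8  T3=25  T4=22
Turnaround (C−A): T1=5  T2=5  T3=21  T4=22

8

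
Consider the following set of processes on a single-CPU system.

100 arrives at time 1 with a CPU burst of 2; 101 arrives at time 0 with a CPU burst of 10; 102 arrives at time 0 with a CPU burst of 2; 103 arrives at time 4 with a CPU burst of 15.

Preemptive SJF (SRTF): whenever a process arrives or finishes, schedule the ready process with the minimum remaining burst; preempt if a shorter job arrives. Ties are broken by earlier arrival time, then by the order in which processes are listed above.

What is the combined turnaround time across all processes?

Schedule: | 102 0-2 | 100 2-4 | 101 4-14 | 103 14-29 |
Completion: 100=4  101=14  102=2  103=29
Turnaround = completion − arrival: 100=3, 101=14, 102=2, 103=25
Total turnaround = 3 + 14 + 2 + 25 = 44

44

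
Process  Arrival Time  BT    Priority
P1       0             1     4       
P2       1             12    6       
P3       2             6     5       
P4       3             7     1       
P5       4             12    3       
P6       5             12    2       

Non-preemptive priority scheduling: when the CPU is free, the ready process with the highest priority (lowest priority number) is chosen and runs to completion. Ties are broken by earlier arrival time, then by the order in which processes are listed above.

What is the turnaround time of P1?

Schedule: | P1 0-1 | P2 1-13 | P4 13-20 | P6 20-32 | P5 32-44 | P3 44-50 |
Completion: P1=1  P2=13  P3=50  P4=20  P5=44  P6=32
Turnaround (C−A): P1=1  P2=12  P3=48  P4=17  P5=40  P6=27
Turnaround(P1) = completion − arrival = 1 − 0 = 1

1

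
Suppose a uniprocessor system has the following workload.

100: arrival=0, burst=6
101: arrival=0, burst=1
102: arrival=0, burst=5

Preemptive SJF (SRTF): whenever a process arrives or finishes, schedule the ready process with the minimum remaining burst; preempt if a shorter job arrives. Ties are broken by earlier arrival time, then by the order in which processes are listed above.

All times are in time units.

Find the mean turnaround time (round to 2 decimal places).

6.33

Timeline: | 101 0-1 | 102 1-6 | 100 6-12 |
Completion: 100=12  101=1  102=6
Turnaround times: 100=12, 101=1, 102=6
Average turnaround = (12+1+6) / 3 = 19/3 = 6.33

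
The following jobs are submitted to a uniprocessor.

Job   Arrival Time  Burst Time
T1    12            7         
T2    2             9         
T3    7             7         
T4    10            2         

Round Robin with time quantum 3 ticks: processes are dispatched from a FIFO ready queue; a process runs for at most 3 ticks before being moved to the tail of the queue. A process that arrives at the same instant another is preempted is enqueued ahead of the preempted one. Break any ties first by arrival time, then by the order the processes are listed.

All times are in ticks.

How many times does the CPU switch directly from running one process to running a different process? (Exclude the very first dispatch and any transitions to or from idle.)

Gantt: | idle 0-2 | T2 2-8 | T3 8-11 | T2 11-14 | T4 14-16 | T3 16-19 | T1 19-22 | T3 22-23 | T1 23-27 |
Completion: T1=27  T2=14  T3=23  T4=16
Turnaround (C−A): T1=15  T2=12  T3=16  T4=6

7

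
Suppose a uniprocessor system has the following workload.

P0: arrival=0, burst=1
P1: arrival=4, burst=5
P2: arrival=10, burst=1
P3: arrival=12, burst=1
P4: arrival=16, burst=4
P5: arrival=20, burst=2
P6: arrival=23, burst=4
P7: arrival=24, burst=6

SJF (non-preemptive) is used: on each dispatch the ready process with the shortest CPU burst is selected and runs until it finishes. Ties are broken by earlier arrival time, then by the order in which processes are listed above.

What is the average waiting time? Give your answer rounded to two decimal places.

Timeline: | P0 0-1 | idle 1-4 | P1 4-9 | idle 9-10 | P2 10-11 | idle 11-12 | P3 12-13 | idle 13-16 | P4 16-20 | P5 20-22 | idle 22-23 | P6 23-27 | P7 27-33 |
Completion: P0=1  P1=9  P2=11  P3=13  P4=20  P5=22  P6=27  P7=33
Turnaround (C−A): P0=1  P1=5  P2=1  P3=1  P4=4  P5=2  P6=4  P7=9
Waiting times: P0=0, P1=0, P2=0, P3=0, P4=0, P5=0, P6=0, P7=3
Average waiting = (0+0+0+0+0+0+0+3) / 8 = 3/8 = 0.38

0.38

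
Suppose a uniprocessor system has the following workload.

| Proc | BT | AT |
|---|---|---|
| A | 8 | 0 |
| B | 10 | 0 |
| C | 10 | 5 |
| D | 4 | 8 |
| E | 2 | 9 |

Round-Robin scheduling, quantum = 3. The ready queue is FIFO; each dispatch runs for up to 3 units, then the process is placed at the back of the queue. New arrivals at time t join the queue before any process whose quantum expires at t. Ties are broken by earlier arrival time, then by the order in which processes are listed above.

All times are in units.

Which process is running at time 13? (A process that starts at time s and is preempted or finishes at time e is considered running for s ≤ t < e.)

B

Schedule: | A 0-3 | B 3-6 | A 6-9 | C 9-12 | B 12-15 | D 15-18 | E 18-20 | A 20-22 | C 22-25 | B 25-28 | D 28-29 | C 29-32 | B 32-33 | C 33-34 |
Completion: A=22  B=33  C=34  D=29  E=20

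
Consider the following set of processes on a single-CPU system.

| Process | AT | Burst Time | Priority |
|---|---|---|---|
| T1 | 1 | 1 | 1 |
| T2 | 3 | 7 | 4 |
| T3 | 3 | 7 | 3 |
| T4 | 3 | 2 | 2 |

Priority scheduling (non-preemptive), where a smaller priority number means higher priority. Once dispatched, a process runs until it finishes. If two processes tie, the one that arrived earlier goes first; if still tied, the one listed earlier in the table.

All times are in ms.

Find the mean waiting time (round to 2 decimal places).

2.75

Schedule: | idle 0-1 | T1 1-2 | idle 2-3 | T4 3-5 | T3 5-12 | T2 12-19 |
Completion: T1=2  T2=19  T3=12  T4=5
Waiting times: T1=0, T2=9, T3=2, T4=0
Average waiting = (0+9+2+0) / 4 = 11/4 = 2.75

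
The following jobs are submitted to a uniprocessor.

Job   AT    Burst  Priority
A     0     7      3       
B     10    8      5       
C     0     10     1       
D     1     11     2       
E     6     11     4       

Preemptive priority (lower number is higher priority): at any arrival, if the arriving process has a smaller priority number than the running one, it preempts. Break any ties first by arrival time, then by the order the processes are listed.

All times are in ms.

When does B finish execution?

Gantt: | C 0-10 | D 10-21 | A 21-28 | E 28-39 | B 39-47 |
Completion: A=28  B=47  C=10  D=21  E=39
Turnaround (C−A): A=28  B=37  C=10  D=20  E=33

47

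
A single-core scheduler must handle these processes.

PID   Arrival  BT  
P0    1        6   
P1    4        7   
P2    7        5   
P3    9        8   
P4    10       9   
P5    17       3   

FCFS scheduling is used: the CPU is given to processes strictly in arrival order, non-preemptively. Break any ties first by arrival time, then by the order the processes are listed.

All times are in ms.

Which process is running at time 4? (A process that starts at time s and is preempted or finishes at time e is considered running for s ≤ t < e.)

P0

Schedule: | idle 0-1 | P0 1-7 | P1 7-14 | P2 14-19 | P3 19-27 | P4 27-36 | P5 36-39 |
Completion: P0=7  P1=14  P2=19  P3=27  P4=36  P5=39
Turnaround (C−A): P0=6  P1=10  P2=12  P3=18  P4=26  P5=22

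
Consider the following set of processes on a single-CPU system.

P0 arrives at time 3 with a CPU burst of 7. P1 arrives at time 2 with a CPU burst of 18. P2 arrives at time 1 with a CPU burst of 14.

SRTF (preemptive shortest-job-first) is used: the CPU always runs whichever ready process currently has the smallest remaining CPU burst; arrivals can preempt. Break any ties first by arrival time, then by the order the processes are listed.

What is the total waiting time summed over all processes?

27

Timeline: | idle 0-1 | P2 1-3 | P0 3-10 | P2 10-22 | P1 22-40 |
Completion: P0=10  P1=40  P2=22
Waiting = turnaround − burst: P0=0, P1=20, P2=7
Total waiting = 0 + 20 + 7 = 27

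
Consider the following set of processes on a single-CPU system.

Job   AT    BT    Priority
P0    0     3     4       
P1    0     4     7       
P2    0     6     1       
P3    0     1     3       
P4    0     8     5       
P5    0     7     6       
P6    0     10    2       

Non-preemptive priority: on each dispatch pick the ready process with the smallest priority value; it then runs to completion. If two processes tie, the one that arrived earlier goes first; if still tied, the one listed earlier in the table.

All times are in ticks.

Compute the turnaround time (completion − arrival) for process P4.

Schedule: | P2 0-6 | P6 6-16 | P3 16-17 | P0 17-20 | P4 20-28 | P5 28-35 | P1 35-39 |
Completion: P0=20  P1=39  P2=6  P3=17  P4=28  P5=35  P6=16
Turnaround (C−A): P0=20  P1=39  P2=6  P3=17  P4=28  P5=35  P6=16
Turnaround(P4) = completion − arrival = 28 − 0 = 28

28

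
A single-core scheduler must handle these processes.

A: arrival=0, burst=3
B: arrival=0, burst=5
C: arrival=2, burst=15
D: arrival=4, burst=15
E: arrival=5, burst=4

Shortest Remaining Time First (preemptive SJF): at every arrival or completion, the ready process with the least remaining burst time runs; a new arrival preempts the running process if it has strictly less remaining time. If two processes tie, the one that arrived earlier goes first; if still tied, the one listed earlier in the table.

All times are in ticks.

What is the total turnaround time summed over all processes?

81

Schedule: | A 0-3 | B 3-8 | E 8-12 | C 12-27 | D 27-42 |
Completion: A=3  B=8  C=27  D=42  E=12
Turnaround (C−A): A=3  B=8  C=25  D=38  E=7
Turnaround = completion − arrival: A=3, B=8, C=25, D=38, E=7
Total turnaround = 3 + 8 + 25 + 38 + 7 = 81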